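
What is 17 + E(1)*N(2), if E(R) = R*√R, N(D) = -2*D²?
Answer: 9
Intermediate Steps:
E(R) = R^(3/2)
17 + E(1)*N(2) = 17 + 1^(3/2)*(-2*2²) = 17 + 1*(-2*4) = 17 + 1*(-8) = 17 - 8 = 9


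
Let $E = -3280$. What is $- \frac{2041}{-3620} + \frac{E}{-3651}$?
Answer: $\frac{19325291}{13216620} \approx 1.4622$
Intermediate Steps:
$- \frac{2041}{-3620} + \frac{E}{-3651} = - \frac{2041}{-3620} - \frac{3280}{-3651} = \left(-2041\right) \left(- \frac{1}{3620}\right) - - \frac{3280}{3651} = \frac{2041}{3620} + \frac{3280}{3651} = \frac{19325291}{13216620}$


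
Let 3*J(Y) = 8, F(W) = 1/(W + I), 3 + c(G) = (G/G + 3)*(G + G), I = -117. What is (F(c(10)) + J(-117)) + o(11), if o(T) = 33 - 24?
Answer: 1397/120 ≈ 11.642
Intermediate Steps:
c(G) = -3 + 8*G (c(G) = -3 + (G/G + 3)*(G + G) = -3 + (1 + 3)*(2*G) = -3 + 4*(2*G) = -3 + 8*G)
o(T) = 9
F(W) = 1/(-117 + W) (F(W) = 1/(W - 117) = 1/(-117 + W))
J(Y) = 8/3 (J(Y) = (⅓)*8 = 8/3)
(F(c(10)) + J(-117)) + o(11) = (1/(-117 + (-3 + 8*10)) + 8/3) + 9 = (1/(-117 + (-3 + 80)) + 8/3) + 9 = (1/(-117 + 77) + 8/3) + 9 = (1/(-40) + 8/3) + 9 = (-1/40 + 8/3) + 9 = 317/120 + 9 = 1397/120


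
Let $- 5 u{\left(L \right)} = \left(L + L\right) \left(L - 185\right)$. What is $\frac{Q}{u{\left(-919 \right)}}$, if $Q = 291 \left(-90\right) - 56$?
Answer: $\frac{65615}{1014576} \approx 0.064672$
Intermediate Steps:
$u{\left(L \right)} = - \frac{2 L \left(-185 + L\right)}{5}$ ($u{\left(L \right)} = - \frac{\left(L + L\right) \left(L - 185\right)}{5} = - \frac{2 L \left(-185 + L\right)}{5}$)
$Q = -26246$ ($Q = -26190 - 56 = -26246$)
$\frac{Q}{u{\left(-919 \right)}} = - \frac{26246}{\frac{2}{5} \left(-919\right) \left(185 - -919\right)} = - \frac{26246}{\frac{2}{5} \left(-919\right) \left(185 + 919\right)} = - \frac{26246}{\frac{2}{5} \left(-919\right) 1104} = - \frac{26246}{- \frac{2029152}{5}} = \left(-26246\right) \left(- \frac{5}{2029152}\right) = \frac{65615}{1014576}$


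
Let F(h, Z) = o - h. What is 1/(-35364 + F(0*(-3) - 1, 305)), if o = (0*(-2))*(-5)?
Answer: -1/35363 ≈ -2.8278e-5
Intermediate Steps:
o = 0 (o = 0*(-5) = 0)
F(h, Z) = -h (F(h, Z) = 0 - h = -h)
1/(-35364 + F(0*(-3) - 1, 305)) = 1/(-35364 - (0*(-3) - 1)) = 1/(-35364 - (0 - 1)) = 1/(-35364 - 1*(-1)) = 1/(-35364 + 1) = 1/(-35363) = -1/35363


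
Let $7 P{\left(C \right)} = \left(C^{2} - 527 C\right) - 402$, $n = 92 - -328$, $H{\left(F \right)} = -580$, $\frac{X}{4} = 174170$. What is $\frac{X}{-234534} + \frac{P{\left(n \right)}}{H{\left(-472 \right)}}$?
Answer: $\frac{1951429957}{238052010} \approx 8.1975$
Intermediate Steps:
$X = 696680$ ($X = 4 \cdot 174170 = 696680$)
$n = 420$ ($n = 92 + 328 = 420$)
$P{\left(C \right)} = - \frac{402}{7} - \frac{527 C}{7} + \frac{C^{2}}{7}$ ($P{\left(C \right)} = \frac{\left(C^{2} - 527 C\right) - 402}{7} = \frac{-402 + C^{2} - 527 C}{7} = - \frac{402}{7} - \frac{527 C}{7} + \frac{C^{2}}{7}$)
$\frac{X}{-234534} + \frac{P{\left(n \right)}}{H{\left(-472 \right)}} = \frac{696680}{-234534} + \frac{- \frac{402}{7} - 31620 + \frac{420^{2}}{7}}{-580} = 696680 \left(- \frac{1}{234534}\right) + \left(- \frac{402}{7} - 31620 + \frac{1}{7} \cdot 176400\right) \left(- \frac{1}{580}\right) = - \frac{348340}{117267} + \left(- \frac{402}{7} - 31620 + 25200\right) \left(- \frac{1}{580}\right) = - \frac{348340}{117267} - - \frac{22671}{2030} = - \frac{348340}{117267} + \frac{22671}{2030} = \frac{1951429957}{238052010}$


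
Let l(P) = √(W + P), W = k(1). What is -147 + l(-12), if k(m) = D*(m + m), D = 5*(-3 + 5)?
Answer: -147 + 2*√2 ≈ -144.17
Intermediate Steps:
D = 10 (D = 5*2 = 10)
k(m) = 20*m (k(m) = 10*(m + m) = 10*(2*m) = 20*m)
W = 20 (W = 20*1 = 20)
l(P) = √(20 + P)
-147 + l(-12) = -147 + √(20 - 12) = -147 + √8 = -147 + 2*√2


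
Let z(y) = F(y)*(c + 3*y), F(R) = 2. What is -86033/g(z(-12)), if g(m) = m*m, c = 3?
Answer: -86033/4356 ≈ -19.750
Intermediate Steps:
z(y) = 6 + 6*y (z(y) = 2*(3 + 3*y) = 6 + 6*y)
g(m) = m²
-86033/g(z(-12)) = -86033/(6 + 6*(-12))² = -86033/(6 - 72)² = -86033/((-66)²) = -86033/4356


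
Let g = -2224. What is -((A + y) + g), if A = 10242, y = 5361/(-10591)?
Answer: -84913277/10591 ≈ -8017.5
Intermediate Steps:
y = -5361/10591 (y = 5361*(-1/10591) = -5361/10591 ≈ -0.50618)
-((A + y) + g) = -((10242 - 5361/10591) - 2224) = -(108467661/10591 - 2224) = -1*84913277/10591 = -84913277/10591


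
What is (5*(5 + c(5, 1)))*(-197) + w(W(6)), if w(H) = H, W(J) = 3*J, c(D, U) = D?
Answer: -9832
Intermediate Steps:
(5*(5 + c(5, 1)))*(-197) + w(W(6)) = (5*(5 + 5))*(-197) + 3*6 = (5*10)*(-197) + 18 = 50*(-197) + 18 = -9850 + 18 = -9832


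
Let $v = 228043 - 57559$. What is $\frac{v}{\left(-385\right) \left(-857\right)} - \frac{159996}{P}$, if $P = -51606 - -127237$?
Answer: $- \frac{39896004816}{24954070295} \approx -1.5988$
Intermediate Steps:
$P = 75631$ ($P = -51606 + 127237 = 75631$)
$v = 170484$ ($v = 228043 - 57559 = 170484$)
$\frac{v}{\left(-385\right) \left(-857\right)} - \frac{159996}{P} = \frac{170484}{\left(-385\right) \left(-857\right)} - \frac{159996}{75631} = \frac{170484}{329945} - \frac{159996}{75631} = - \frac{39896004816}{24954070295}$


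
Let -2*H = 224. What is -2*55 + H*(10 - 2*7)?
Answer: 338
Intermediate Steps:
H = -112 (H = -1/2*224 = -112)
-2*55 + H*(10 - 2*7) = -2*55 - 112*(10 - 2*7) = -110 - 112*(10 - 14) = -110 - 112*(-4) = -110 + 448 = 338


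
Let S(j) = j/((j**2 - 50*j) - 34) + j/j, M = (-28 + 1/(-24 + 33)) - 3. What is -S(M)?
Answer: -98564/99815 ≈ -0.98747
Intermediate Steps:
M = -278/9 (M = (-28 + 1/9) - 3 = -251/9 - 3 = -278/9 ≈ -30.889)
S(j) = 1 + j/(-34 + j**2 - 50*j) (S(j) = j/(-34 + j**2 - 50*j) + 1 = 1 + j/(-34 + j**2 - 50*j))
-S(M) = -(34 - (-278/9)**2 + 49*(-278/9))/(34 - (-278/9)**2 + 50*(-278/9)) = -(34 - 1*77284/81 - 13622/9)/(34 - 1*77284/81 - 13900/9) = -(34 - 77284/81 - 13622/9)/(34 - 77284/81 - 13900/9) = -(-197128)/((-199630/81)*81) = -(-81)*(-197128)/(199630*81) = -1*98564/99815 = -98564/99815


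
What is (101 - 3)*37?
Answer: 3626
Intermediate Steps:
(101 - 3)*37 = 98*37 = 3626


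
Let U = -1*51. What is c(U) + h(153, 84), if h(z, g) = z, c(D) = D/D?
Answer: 154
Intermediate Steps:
U = -51
c(D) = 1
c(U) + h(153, 84) = 1 + 153 = 154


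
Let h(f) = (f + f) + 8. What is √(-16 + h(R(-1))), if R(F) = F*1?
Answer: I*√10 ≈ 3.1623*I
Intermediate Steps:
R(F) = F
h(f) = 8 + 2*f (h(f) = 2*f + 8 = 8 + 2*f)
√(-16 + h(R(-1))) = √(-16 + (8 + 2*(-1))) = √(-16 + (8 - 2)) = √(-16 + 6) = √(-10) = I*√10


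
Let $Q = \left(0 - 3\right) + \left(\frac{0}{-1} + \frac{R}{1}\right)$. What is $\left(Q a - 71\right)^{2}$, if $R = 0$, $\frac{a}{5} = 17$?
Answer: $106276$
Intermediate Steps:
$a = 85$ ($a = 5 \cdot 17 = 85$)
$Q = -3$ ($Q = \left(0 - 3\right) + \left(\frac{0}{-1} + \frac{0}{1}\right) = -3 + \left(0 \left(-1\right) + 0 \cdot 1\right) = -3 + \left(0 + 0\right) = -3 + 0 = -3$)
$\left(Q a - 71\right)^{2} = \left(\left(-3\right) 85 - 71\right)^{2} = \left(-255 - 71\right)^{2} = \left(-326\right)^{2} = 106276$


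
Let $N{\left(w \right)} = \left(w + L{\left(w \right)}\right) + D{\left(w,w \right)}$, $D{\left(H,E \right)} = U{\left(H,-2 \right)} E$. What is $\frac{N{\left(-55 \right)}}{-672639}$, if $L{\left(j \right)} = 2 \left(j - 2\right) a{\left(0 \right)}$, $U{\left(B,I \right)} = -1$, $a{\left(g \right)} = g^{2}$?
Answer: $0$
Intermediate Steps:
$L{\left(j \right)} = 0$ ($L{\left(j \right)} = 2 \left(j - 2\right) 0^{2} = 2 \left(-2 + j\right) 0 = \left(-4 + 2 j\right) 0 = 0$)
$D{\left(H,E \right)} = - E$
$N{\left(w \right)} = 0$ ($N{\left(w \right)} = \left(w + 0\right) - w = w - w = 0$)
$\frac{N{\left(-55 \right)}}{-672639} = \frac{0}{-672639} = 0 \left(- \frac{1}{672639}\right) = 0$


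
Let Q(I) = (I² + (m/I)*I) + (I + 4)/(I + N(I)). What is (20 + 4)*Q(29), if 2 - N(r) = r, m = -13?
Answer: 20268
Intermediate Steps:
N(r) = 2 - r
Q(I) = -11 + I² + I/2 (Q(I) = (I² + (-13/I)*I) + (I + 4)/(I + (2 - I)) = (I² - 13) + (4 + I)/2 = (-13 + I²) + (4 + I)*(½) = (-13 + I²) + (2 + I/2) = -11 + I² + I/2)
(20 + 4)*Q(29) = (20 + 4)*(-11 + 29² + (½)*29) = 24*(-11 + 841 + 29/2) = 24*(1689/2) = 20268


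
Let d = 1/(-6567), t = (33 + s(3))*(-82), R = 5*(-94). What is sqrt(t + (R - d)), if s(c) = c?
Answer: I*sqrt(147575416791)/6567 ≈ 58.498*I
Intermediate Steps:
R = -470
t = -2952 (t = (33 + 3)*(-82) = 36*(-82) = -2952)
d = -1/6567 ≈ -0.00015228
sqrt(t + (R - d)) = sqrt(-2952 + (-470 - 1*(-1/6567))) = sqrt(-2952 + (-470 + 1/6567)) = sqrt(-2952 - 3086489/6567) = sqrt(-22472273/6567) = I*sqrt(147575416791)/6567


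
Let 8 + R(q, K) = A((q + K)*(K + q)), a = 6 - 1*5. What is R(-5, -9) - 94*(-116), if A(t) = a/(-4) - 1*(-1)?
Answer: 43587/4 ≈ 10897.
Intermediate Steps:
a = 1 (a = 6 - 5 = 1)
A(t) = 3/4 (A(t) = 1/(-4) - 1*(-1) = 1*(-1/4) + 1 = -1/4 + 1 = 3/4)
R(q, K) = -29/4 (R(q, K) = -8 + 3/4 = -29/4)
R(-5, -9) - 94*(-116) = -29/4 - 94*(-116) = -29/4 + 10904 = 43587/4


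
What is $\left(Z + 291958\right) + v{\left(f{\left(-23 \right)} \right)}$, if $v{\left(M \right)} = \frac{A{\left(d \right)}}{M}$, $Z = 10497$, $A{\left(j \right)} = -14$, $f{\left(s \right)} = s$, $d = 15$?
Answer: $\frac{6956479}{23} \approx 3.0246 \cdot 10^{5}$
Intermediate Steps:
$v{\left(M \right)} = - \frac{14}{M}$
$\left(Z + 291958\right) + v{\left(f{\left(-23 \right)} \right)} = \left(10497 + 291958\right) - \frac{14}{-23} = 302455 - - \frac{14}{23} = 302455 + \frac{14}{23} = \frac{6956479}{23}$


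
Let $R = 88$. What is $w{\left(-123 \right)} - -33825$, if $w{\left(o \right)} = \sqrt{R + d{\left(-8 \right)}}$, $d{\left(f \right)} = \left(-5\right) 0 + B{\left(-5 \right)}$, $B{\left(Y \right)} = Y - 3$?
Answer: $33825 + 4 \sqrt{5} \approx 33834.0$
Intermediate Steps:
$B{\left(Y \right)} = -3 + Y$
$d{\left(f \right)} = -8$ ($d{\left(f \right)} = \left(-5\right) 0 - 8 = 0 - 8 = -8$)
$w{\left(o \right)} = 4 \sqrt{5}$ ($w{\left(o \right)} = \sqrt{88 - 8} = \sqrt{80} = 4 \sqrt{5}$)
$w{\left(-123 \right)} - -33825 = 4 \sqrt{5} - -33825 = 4 \sqrt{5} + 33825 = 33825 + 4 \sqrt{5}$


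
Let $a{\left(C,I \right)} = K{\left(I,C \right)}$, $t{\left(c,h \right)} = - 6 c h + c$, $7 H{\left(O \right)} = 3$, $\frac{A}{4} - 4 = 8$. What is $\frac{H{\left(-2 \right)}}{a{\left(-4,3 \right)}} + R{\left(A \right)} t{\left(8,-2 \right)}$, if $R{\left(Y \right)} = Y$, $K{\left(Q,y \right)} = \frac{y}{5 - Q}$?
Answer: $\frac{69885}{14} \approx 4991.8$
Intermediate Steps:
$A = 48$ ($A = 16 + 4 \cdot 8 = 16 + 32 = 48$)
$H{\left(O \right)} = \frac{3}{7}$ ($H{\left(O \right)} = \frac{1}{7} \cdot 3 = \frac{3}{7}$)
$t{\left(c,h \right)} = c - 6 c h$ ($t{\left(c,h \right)} = - 6 c h + c = c - 6 c h$)
$a{\left(C,I \right)} = - \frac{C}{-5 + I}$
$\frac{H{\left(-2 \right)}}{a{\left(-4,3 \right)}} + R{\left(A \right)} t{\left(8,-2 \right)} = \frac{3}{7 \left(\left(-1\right) \left(-4\right) \frac{1}{-5 + 3}\right)} + 48 \cdot 8 \left(1 - -12\right) = \frac{3}{7 \left(\left(-1\right) \left(-4\right) \frac{1}{-2}\right)} + 48 \cdot 8 \left(1 + 12\right) = \frac{3}{7 \left(\left(-1\right) \left(-4\right) \left(- \frac{1}{2}\right)\right)} + 48 \cdot 8 \cdot 13 = \frac{3}{7 \left(-2\right)} + 48 \cdot 104 = \frac{3}{7} \left(- \frac{1}{2}\right) + 4992 = - \frac{3}{14} + 4992 = \frac{69885}{14}$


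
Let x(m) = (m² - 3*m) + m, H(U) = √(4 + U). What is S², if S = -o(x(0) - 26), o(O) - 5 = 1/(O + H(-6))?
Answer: (1290*√2 + 16591*I)/(2*(26*√2 + 337*I)) ≈ 24.618 - 0.020699*I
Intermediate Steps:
x(m) = m² - 2*m
o(O) = 5 + 1/(O + I*√2) (o(O) = 5 + 1/(O + √(4 - 6)) = 5 + 1/(O + √(-2)) = 5 + 1/(O + I*√2))
S = -(-129 + 5*I*√2)/(-26 + I*√2) (S = -(1 + 5*(0*(-2 + 0) - 26) + 5*I*√2)/((0*(-2 + 0) - 26) + I*√2) = -(1 + 5*(0*(-2) - 26) + 5*I*√2)/((0*(-2) - 26) + I*√2) = -(1 + 5*(0 - 26) + 5*I*√2)/((0 - 26) + I*√2) = -(1 + 5*(-26) + 5*I*√2)/(-26 + I*√2) = -(1 - 130 + 5*I*√2)/(-26 + I*√2) = -(-129 + 5*I*√2)/(-26 + I*√2) ≈ -4.9617 + 0.0020859*I)
S² = (-1682/339 + I*√2/678)²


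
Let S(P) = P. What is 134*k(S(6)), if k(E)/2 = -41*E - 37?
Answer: -75844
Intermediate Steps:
k(E) = -74 - 82*E (k(E) = 2*(-41*E - 37) = 2*(-37 - 41*E) = -74 - 82*E)
134*k(S(6)) = 134*(-74 - 82*6) = 134*(-74 - 492) = 134*(-566) = -75844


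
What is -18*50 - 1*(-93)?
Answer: -807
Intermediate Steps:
-18*50 - 1*(-93) = -900 + 93 = -807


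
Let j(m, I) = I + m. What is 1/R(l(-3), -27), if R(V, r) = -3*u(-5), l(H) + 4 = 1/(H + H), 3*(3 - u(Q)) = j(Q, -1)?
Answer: -1/15 ≈ -0.066667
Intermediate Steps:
u(Q) = 10/3 - Q/3 (u(Q) = 3 - (-1 + Q)/3 = 3 + (⅓ - Q/3) = 10/3 - Q/3)
l(H) = -4 + 1/(2*H) (l(H) = -4 + 1/(H + H) = -4 + 1/(2*H))
R(V, r) = -15 (R(V, r) = -3*(10/3 - ⅓*(-5)) = -3*(10/3 + 5/3) = -3*5 = -15)
1/R(l(-3), -27) = 1/(-15) = -1/15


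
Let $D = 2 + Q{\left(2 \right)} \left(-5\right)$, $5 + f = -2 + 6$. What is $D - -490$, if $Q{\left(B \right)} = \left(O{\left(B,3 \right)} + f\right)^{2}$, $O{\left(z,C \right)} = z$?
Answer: $487$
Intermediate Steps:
$f = -1$ ($f = -5 + \left(-2 + 6\right) = -5 + 4 = -1$)
$Q{\left(B \right)} = \left(-1 + B\right)^{2}$ ($Q{\left(B \right)} = \left(B - 1\right)^{2} = \left(-1 + B\right)^{2}$)
$D = -3$ ($D = 2 + \left(-1 + 2\right)^{2} \left(-5\right) = 2 + 1^{2} \left(-5\right) = 2 + 1 \left(-5\right) = 2 - 5 = -3$)
$D - -490 = -3 - -490 = -3 + 490 = 487$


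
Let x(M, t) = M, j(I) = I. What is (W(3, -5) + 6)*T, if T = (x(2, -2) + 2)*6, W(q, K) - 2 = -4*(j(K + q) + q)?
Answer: 96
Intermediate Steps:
W(q, K) = 2 - 8*q - 4*K (W(q, K) = 2 - 4*((K + q) + q) = 2 - 4*(K + 2*q) = 2 + (-8*q - 4*K) = 2 - 8*q - 4*K)
T = 24 (T = (2 + 2)*6 = 4*6 = 24)
(W(3, -5) + 6)*T = ((2 - 8*3 - 4*(-5)) + 6)*24 = ((2 - 24 + 20) + 6)*24 = (-2 + 6)*24 = 4*24 = 96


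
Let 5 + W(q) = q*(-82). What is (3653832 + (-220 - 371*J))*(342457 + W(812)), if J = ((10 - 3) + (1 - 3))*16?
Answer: 999726872976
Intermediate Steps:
W(q) = -5 - 82*q (W(q) = -5 + q*(-82) = -5 - 82*q)
J = 80 (J = (7 - 2)*16 = 5*16 = 80)
(3653832 + (-220 - 371*J))*(342457 + W(812)) = (3653832 + (-220 - 371*80))*(342457 + (-5 - 82*812)) = (3653832 + (-220 - 29680))*(342457 + (-5 - 66584)) = (3653832 - 29900)*(342457 - 66589) = 3623932*275868 = 999726872976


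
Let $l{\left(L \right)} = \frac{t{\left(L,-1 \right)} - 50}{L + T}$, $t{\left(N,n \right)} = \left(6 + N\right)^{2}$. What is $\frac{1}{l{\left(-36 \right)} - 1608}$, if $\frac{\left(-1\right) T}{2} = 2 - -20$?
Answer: $- \frac{8}{12949} \approx -0.00061781$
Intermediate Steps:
$T = -44$ ($T = - 2 \left(2 - -20\right) = - 2 \left(2 + 20\right) = \left(-2\right) 22 = -44$)
$l{\left(L \right)} = \frac{-50 + \left(6 + L\right)^{2}}{-44 + L}$ ($l{\left(L \right)} = \frac{\left(6 + L\right)^{2} - 50}{L - 44} = \frac{-50 + \left(6 + L\right)^{2}}{-44 + L}$)
$\frac{1}{l{\left(-36 \right)} - 1608} = \frac{1}{\frac{-50 + \left(6 - 36\right)^{2}}{-44 - 36} - 1608} = \frac{1}{\frac{-50 + \left(-30\right)^{2}}{-80} - 1608} = \frac{1}{- \frac{-50 + 900}{80} - 1608} = \frac{1}{\left(- \frac{1}{80}\right) 850 - 1608} = \frac{1}{- \frac{85}{8} - 1608} = \frac{1}{- \frac{12949}{8}} = - \frac{8}{12949}$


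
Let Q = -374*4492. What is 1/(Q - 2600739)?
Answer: -1/4280747 ≈ -2.3360e-7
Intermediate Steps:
Q = -1680008
1/(Q - 2600739) = 1/(-1680008 - 2600739) = 1/(-4280747) = -1/4280747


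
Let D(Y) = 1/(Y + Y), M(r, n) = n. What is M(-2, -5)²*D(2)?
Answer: 25/4 ≈ 6.2500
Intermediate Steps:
D(Y) = 1/(2*Y)
M(-2, -5)²*D(2) = (-5)²*((½)/2) = 25*((½)*(½)) = 25*(¼) = 25/4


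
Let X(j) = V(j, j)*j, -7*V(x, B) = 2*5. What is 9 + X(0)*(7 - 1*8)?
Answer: 9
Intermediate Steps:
V(x, B) = -10/7 (V(x, B) = -2*5/7 = -⅐*10 = -10/7)
X(j) = -10*j/7
9 + X(0)*(7 - 1*8) = 9 + (-10/7*0)*(7 - 1*8) = 9 + 0*(7 - 8) = 9 + 0*(-1) = 9 + 0 = 9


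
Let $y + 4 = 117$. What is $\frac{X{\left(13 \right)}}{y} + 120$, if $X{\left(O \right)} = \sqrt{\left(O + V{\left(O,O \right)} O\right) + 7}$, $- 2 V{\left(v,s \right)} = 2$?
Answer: $120 + \frac{\sqrt{7}}{113} \approx 120.02$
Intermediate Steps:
$y = 113$ ($y = -4 + 117 = 113$)
$V{\left(v,s \right)} = -1$ ($V{\left(v,s \right)} = \left(- \frac{1}{2}\right) 2 = -1$)
$X{\left(O \right)} = \sqrt{7}$ ($X{\left(O \right)} = \sqrt{\left(O - O\right) + 7} = \sqrt{0 + 7} = \sqrt{7}$)
$\frac{X{\left(13 \right)}}{y} + 120 = \frac{\sqrt{7}}{113} + 120 = 120 + \frac{\sqrt{7}}{113}$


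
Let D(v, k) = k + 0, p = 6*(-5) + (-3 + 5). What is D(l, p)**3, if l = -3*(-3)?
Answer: -21952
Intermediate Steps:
l = 9
p = -28 (p = -30 + 2 = -28)
D(v, k) = k
D(l, p)**3 = (-28)**3 = -21952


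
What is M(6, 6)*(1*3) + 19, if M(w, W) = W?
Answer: 37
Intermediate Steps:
M(6, 6)*(1*3) + 19 = 6*(1*3) + 19 = 6*3 + 19 = 18 + 19 = 37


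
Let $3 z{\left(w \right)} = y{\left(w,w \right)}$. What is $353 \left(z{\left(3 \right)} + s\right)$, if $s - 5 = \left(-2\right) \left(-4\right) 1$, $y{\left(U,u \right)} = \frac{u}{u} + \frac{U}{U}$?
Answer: $\frac{14473}{3} \approx 4824.3$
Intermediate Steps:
$y{\left(U,u \right)} = 2$ ($y{\left(U,u \right)} = 1 + 1 = 2$)
$s = 13$ ($s = 5 + \left(-2\right) \left(-4\right) 1 = 5 + 8 \cdot 1 = 5 + 8 = 13$)
$z{\left(w \right)} = \frac{2}{3}$ ($z{\left(w \right)} = \frac{1}{3} \cdot 2 = \frac{2}{3}$)
$353 \left(z{\left(3 \right)} + s\right) = 353 \left(\frac{2}{3} + 13\right) = 353 \cdot \frac{41}{3} = \frac{14473}{3}$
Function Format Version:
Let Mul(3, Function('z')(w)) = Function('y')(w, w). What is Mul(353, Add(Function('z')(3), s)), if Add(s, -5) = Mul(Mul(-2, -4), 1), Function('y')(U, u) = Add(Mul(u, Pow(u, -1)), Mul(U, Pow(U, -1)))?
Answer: Rational(14473, 3) ≈ 4824.3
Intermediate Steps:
Function('y')(U, u) = 2 (Function('y')(U, u) = Add(1, 1) = 2)
s = 13 (s = Add(5, Mul(Mul(-2, -4), 1)) = Add(5, Mul(8, 1)) = Add(5, 8) = 13)
Function('z')(w) = Rational(2, 3) (Function('z')(w) = Mul(Rational(1, 3), 2) = Rational(2, 3))
Mul(353, Add(Function('z')(3), s)) = Mul(353, Add(Rational(2, 3), 13)) = Mul(353, Rational(41, 3)) = Rational(14473, 3)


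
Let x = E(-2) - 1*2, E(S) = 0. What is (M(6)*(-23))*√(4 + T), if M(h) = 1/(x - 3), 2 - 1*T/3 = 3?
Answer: 23/5 ≈ 4.6000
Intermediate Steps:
T = -3 (T = 6 - 3*3 = 6 - 9 = -3)
x = -2 (x = 0 - 1*2 = 0 - 2 = -2)
M(h) = -⅕ (M(h) = 1/(-2 - 3) = 1/(-5) = -⅕)
(M(6)*(-23))*√(4 + T) = (-⅕*(-23))*√(4 - 3) = 23*√1/5 = (23/5)*1 = 23/5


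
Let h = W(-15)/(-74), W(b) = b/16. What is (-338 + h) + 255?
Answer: -98257/1184 ≈ -82.987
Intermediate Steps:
W(b) = b/16 (W(b) = b*(1/16) = b/16)
h = 15/1184 (h = ((1/16)*(-15))/(-74) = -15/16*(-1/74) = 15/1184 ≈ 0.012669)
(-338 + h) + 255 = (-338 + 15/1184) + 255 = -400177/1184 + 255 = -98257/1184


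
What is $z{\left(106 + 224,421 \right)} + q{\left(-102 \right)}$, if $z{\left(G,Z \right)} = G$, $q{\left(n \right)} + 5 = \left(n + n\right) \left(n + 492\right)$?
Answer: $-79235$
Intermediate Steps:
$q{\left(n \right)} = -5 + 2 n \left(492 + n\right)$ ($q{\left(n \right)} = -5 + \left(n + n\right) \left(n + 492\right) = -5 + 2 n \left(492 + n\right)$)
$z{\left(106 + 224,421 \right)} + q{\left(-102 \right)} = \left(106 + 224\right) + \left(-5 + 2 \left(-102\right)^{2} + 984 \left(-102\right)\right) = 330 - 79565 = -79235$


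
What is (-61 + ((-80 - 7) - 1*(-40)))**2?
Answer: 11664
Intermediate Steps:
(-61 + ((-80 - 7) - 1*(-40)))**2 = (-61 + (-87 + 40))**2 = (-61 - 47)**2 = (-108)**2 = 11664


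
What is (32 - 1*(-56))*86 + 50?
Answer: 7618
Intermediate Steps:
(32 - 1*(-56))*86 + 50 = (32 + 56)*86 + 50 = 88*86 + 50 = 7568 + 50 = 7618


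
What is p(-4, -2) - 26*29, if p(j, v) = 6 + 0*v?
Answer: -748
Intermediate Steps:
p(j, v) = 6 (p(j, v) = 6 + 0 = 6)
p(-4, -2) - 26*29 = 6 - 26*29 = 6 - 754 = -748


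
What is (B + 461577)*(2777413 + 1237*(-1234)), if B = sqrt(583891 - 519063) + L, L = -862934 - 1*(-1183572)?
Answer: 978515765325 + 2501910*sqrt(16207) ≈ 9.7883e+11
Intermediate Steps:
L = 320638 (L = -862934 + 1183572 = 320638)
B = 320638 + 2*sqrt(16207) (B = sqrt(583891 - 519063) + 320638 = sqrt(64828) + 320638 = 2*sqrt(16207) + 320638 = 320638 + 2*sqrt(16207) ≈ 3.2089e+5)
(B + 461577)*(2777413 + 1237*(-1234)) = ((320638 + 2*sqrt(16207)) + 461577)*(2777413 + 1237*(-1234)) = (782215 + 2*sqrt(16207))*(2777413 - 1526458) = (782215 + 2*sqrt(16207))*1250955 = 978515765325 + 2501910*sqrt(16207)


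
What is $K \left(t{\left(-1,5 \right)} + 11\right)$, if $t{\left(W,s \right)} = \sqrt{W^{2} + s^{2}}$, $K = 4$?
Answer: $44 + 4 \sqrt{26} \approx 64.396$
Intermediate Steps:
$K \left(t{\left(-1,5 \right)} + 11\right) = 4 \left(\sqrt{\left(-1\right)^{2} + 5^{2}} + 11\right) = 4 \left(\sqrt{1 + 25} + 11\right) = 4 \left(\sqrt{26} + 11\right) = 4 \left(11 + \sqrt{26}\right) = 44 + 4 \sqrt{26}$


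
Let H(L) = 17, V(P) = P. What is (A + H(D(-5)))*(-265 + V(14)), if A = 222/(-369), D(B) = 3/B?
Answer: -506267/123 ≈ -4116.0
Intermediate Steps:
A = -74/123 (A = 222*(-1/369) = -74/123 ≈ -0.60163)
(A + H(D(-5)))*(-265 + V(14)) = (-74/123 + 17)*(-265 + 14) = (2017/123)*(-251) = -506267/123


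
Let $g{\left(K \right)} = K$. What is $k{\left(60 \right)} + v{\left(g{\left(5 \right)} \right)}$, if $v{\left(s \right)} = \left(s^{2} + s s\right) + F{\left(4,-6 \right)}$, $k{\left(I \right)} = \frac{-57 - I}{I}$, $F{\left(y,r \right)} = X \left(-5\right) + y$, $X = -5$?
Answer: $\frac{1541}{20} \approx 77.05$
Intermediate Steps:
$F{\left(y,r \right)} = 25 + y$ ($F{\left(y,r \right)} = \left(-5\right) \left(-5\right) + y = 25 + y$)
$k{\left(I \right)} = \frac{-57 - I}{I}$
$v{\left(s \right)} = 29 + 2 s^{2}$ ($v{\left(s \right)} = \left(s^{2} + s s\right) + \left(25 + 4\right) = \left(s^{2} + s^{2}\right) + 29 = 2 s^{2} + 29 = 29 + 2 s^{2}$)
$k{\left(60 \right)} + v{\left(g{\left(5 \right)} \right)} = \frac{-57 - 60}{60} + \left(29 + 2 \cdot 5^{2}\right) = \frac{-57 - 60}{60} + \left(29 + 2 \cdot 25\right) = \frac{1}{60} \left(-117\right) + \left(29 + 50\right) = - \frac{39}{20} + 79 = \frac{1541}{20}$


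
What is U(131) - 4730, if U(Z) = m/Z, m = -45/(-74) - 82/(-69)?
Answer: -3163821607/668886 ≈ -4730.0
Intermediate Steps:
m = 9173/5106 (m = -45*(-1/74) - 82*(-1/69) = 45/74 + 82/69 = 9173/5106 ≈ 1.7965)
U(Z) = 9173/(5106*Z)
U(131) - 4730 = (9173/5106)/131 - 4730 = (9173/5106)*(1/131) - 4730 = 9173/668886 - 4730 = -3163821607/668886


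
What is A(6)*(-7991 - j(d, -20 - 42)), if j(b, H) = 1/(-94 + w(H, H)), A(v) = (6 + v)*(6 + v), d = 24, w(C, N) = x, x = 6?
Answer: -12657726/11 ≈ -1.1507e+6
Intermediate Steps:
w(C, N) = 6
A(v) = (6 + v)²
j(b, H) = -1/88 (j(b, H) = 1/(-94 + 6) = 1/(-88) = -1/88)
A(6)*(-7991 - j(d, -20 - 42)) = (6 + 6)²*(-7991 - 1*(-1/88)) = 12²*(-7991 + 1/88) = 144*(-703207/88) = -12657726/11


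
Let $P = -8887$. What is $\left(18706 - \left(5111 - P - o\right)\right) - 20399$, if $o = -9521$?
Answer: $-25212$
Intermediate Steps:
$\left(18706 - \left(5111 - P - o\right)\right) - 20399 = \left(18706 - 23519\right) - 20399 = -4813 - 20399 = -25212$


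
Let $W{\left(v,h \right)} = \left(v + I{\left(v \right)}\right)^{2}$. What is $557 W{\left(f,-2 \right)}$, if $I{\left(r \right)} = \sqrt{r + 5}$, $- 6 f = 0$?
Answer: $2785$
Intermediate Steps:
$f = 0$ ($f = \left(- \frac{1}{6}\right) 0 = 0$)
$I{\left(r \right)} = \sqrt{5 + r}$
$W{\left(v,h \right)} = \left(v + \sqrt{5 + v}\right)^{2}$
$557 W{\left(f,-2 \right)} = 557 \left(0 + \sqrt{5 + 0}\right)^{2} = 557 \left(0 + \sqrt{5}\right)^{2} = 557 \left(\sqrt{5}\right)^{2} = 557 \cdot 5 = 2785$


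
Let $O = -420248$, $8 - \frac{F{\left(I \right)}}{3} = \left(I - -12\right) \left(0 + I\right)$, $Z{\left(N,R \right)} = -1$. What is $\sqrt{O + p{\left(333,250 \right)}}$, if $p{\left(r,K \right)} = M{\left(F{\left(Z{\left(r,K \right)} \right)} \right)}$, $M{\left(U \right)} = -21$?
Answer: $i \sqrt{420269} \approx 648.28 i$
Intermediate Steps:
$F{\left(I \right)} = 24 - 3 I \left(12 + I\right)$ ($F{\left(I \right)} = 24 - 3 \left(I - -12\right) \left(0 + I\right) = 24 - 3 \left(I + 12\right) I = 24 - 3 \left(12 + I\right) I = 24 - 3 I \left(12 + I\right)$)
$p{\left(r,K \right)} = -21$
$\sqrt{O + p{\left(333,250 \right)}} = \sqrt{-420248 - 21} = \sqrt{-420269} = i \sqrt{420269}$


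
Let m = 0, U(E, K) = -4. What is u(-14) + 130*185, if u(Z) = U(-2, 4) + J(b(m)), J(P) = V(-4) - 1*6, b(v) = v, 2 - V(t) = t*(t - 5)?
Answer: 24006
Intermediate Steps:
V(t) = 2 - t*(-5 + t) (V(t) = 2 - t*(t - 5) = 2 - t*(-5 + t))
J(P) = -40 (J(P) = (2 - 1*(-4)**2 + 5*(-4)) - 1*6 = (2 - 1*16 - 20) - 6 = (2 - 16 - 20) - 6 = -34 - 6 = -40)
u(Z) = -44 (u(Z) = -4 - 40 = -44)
u(-14) + 130*185 = -44 + 130*185 = -44 + 24050 = 24006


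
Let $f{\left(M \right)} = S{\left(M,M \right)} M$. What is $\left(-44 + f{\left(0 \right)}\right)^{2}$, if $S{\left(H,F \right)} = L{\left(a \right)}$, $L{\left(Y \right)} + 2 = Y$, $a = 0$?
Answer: $1936$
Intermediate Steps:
$L{\left(Y \right)} = -2 + Y$
$S{\left(H,F \right)} = -2$ ($S{\left(H,F \right)} = -2 + 0 = -2$)
$f{\left(M \right)} = - 2 M$
$\left(-44 + f{\left(0 \right)}\right)^{2} = \left(-44 - 0\right)^{2} = \left(-44 + 0\right)^{2} = \left(-44\right)^{2} = 1936$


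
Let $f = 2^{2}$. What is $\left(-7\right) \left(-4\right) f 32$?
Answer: $3584$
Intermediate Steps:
$f = 4$
$\left(-7\right) \left(-4\right) f 32 = \left(-7\right) \left(-4\right) 4 \cdot 32 = 28 \cdot 4 \cdot 32 = 112 \cdot 32 = 3584$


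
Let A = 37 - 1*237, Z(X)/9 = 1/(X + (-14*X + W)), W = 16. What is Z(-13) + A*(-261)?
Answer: 9657009/185 ≈ 52200.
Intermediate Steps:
Z(X) = 9/(16 - 13*X) (Z(X) = 9/(X + (-14*X + 16)) = 9/(X + (16 - 14*X)) = 9/(16 - 13*X))
A = -200 (A = 37 - 237 = -200)
Z(-13) + A*(-261) = -9/(-16 + 13*(-13)) - 200*(-261) = -9/(-16 - 169) + 52200 = -9/(-185) + 52200 = -9*(-1/185) + 52200 = 9/185 + 52200 = 9657009/185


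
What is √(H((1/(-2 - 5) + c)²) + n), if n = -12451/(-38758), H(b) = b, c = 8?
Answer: √4567748473142/271306 ≈ 7.8776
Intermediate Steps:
n = 12451/38758 (n = -12451*(-1/38758) = 12451/38758 ≈ 0.32125)
√(H((1/(-2 - 5) + c)²) + n) = √((1/(-2 - 5) + 8)² + 12451/38758) = √((1/(-7) + 8)² + 12451/38758) = √((-⅐ + 8)² + 12451/38758) = √((55/7)² + 12451/38758) = √(3025/49 + 12451/38758) = √(117853049/1899142) = √4567748473142/271306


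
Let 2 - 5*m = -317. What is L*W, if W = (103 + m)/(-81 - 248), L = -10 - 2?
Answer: 10008/1645 ≈ 6.0839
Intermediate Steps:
m = 319/5 (m = 2/5 - 1/5*(-317) = 2/5 + 317/5 = 319/5 ≈ 63.800)
L = -12
W = -834/1645 (W = (103 + 319/5)/(-81 - 248) = (834/5)/(-329) = (834/5)*(-1/329) = -834/1645 ≈ -0.50699)
L*W = -12*(-834/1645) = 10008/1645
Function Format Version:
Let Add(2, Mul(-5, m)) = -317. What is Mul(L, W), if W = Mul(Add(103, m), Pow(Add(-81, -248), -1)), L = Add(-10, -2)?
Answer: Rational(10008, 1645) ≈ 6.0839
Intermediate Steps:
m = Rational(319, 5) (m = Add(Rational(2, 5), Mul(Rational(-1, 5), -317)) = Add(Rational(2, 5), Rational(317, 5)) = Rational(319, 5) ≈ 63.800)
L = -12
W = Rational(-834, 1645) (W = Mul(Add(103, Rational(319, 5)), Pow(Add(-81, -248), -1)) = Mul(Rational(834, 5), Pow(-329, -1)) = Mul(Rational(834, 5), Rational(-1, 329)) = Rational(-834, 1645) ≈ -0.50699)
Mul(L, W) = Mul(-12, Rational(-834, 1645)) = Rational(10008, 1645)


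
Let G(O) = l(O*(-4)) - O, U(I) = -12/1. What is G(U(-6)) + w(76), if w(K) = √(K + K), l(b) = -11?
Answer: 1 + 2*√38 ≈ 13.329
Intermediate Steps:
w(K) = √2*√K (w(K) = √(2*K) = √2*√K)
U(I) = -12 (U(I) = -12*1 = -12)
G(O) = -11 - O
G(U(-6)) + w(76) = (-11 - 1*(-12)) + √2*√76 = (-11 + 12) + √2*(2*√19) = 1 + 2*√38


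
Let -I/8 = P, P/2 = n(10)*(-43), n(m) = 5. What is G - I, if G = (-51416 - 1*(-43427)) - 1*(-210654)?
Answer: 199225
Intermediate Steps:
P = -430 (P = 2*(5*(-43)) = 2*(-215) = -430)
I = 3440 (I = -8*(-430) = 3440)
G = 202665 (G = (-51416 + 43427) + 210654 = -7989 + 210654 = 202665)
G - I = 202665 - 1*3440 = 202665 - 3440 = 199225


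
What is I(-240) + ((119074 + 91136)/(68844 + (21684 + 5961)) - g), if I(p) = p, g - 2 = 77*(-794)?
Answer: 1958668118/32163 ≈ 60898.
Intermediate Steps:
g = -61136 (g = 2 + 77*(-794) = 2 - 61138 = -61136)
I(-240) + ((119074 + 91136)/(68844 + (21684 + 5961)) - g) = -240 + ((119074 + 91136)/(68844 + (21684 + 5961)) - 1*(-61136)) = -240 + (210210/(68844 + 27645) + 61136) = -240 + (210210/96489 + 61136) = -240 + (210210*(1/96489) + 61136) = -240 + (70070/32163 + 61136) = -240 + 1966387238/32163 = 1958668118/32163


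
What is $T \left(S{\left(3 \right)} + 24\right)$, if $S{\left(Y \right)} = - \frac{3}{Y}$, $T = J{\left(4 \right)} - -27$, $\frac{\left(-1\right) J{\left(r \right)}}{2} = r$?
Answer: $437$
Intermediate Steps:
$J{\left(r \right)} = - 2 r$
$T = 19$ ($T = \left(-2\right) 4 - -27 = -8 + 27 = 19$)
$T \left(S{\left(3 \right)} + 24\right) = 19 \left(- \frac{3}{3} + 24\right) = 19 \left(\left(-3\right) \frac{1}{3} + 24\right) = 19 \left(-1 + 24\right) = 19 \cdot 23 = 437$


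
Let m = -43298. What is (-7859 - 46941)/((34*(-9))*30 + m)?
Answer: 27400/26239 ≈ 1.0442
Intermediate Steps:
(-7859 - 46941)/((34*(-9))*30 + m) = (-7859 - 46941)/((34*(-9))*30 - 43298) = -54800/(-306*30 - 43298) = -54800/(-9180 - 43298) = -54800/(-52478) = -54800*(-1/52478) = 27400/26239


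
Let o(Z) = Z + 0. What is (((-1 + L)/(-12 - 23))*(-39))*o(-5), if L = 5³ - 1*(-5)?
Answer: -5031/7 ≈ -718.71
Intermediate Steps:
L = 130 (L = 125 + 5 = 130)
o(Z) = Z
(((-1 + L)/(-12 - 23))*(-39))*o(-5) = (((-1 + 130)/(-12 - 23))*(-39))*(-5) = ((129/(-35))*(-39))*(-5) = ((129*(-1/35))*(-39))*(-5) = -129/35*(-39)*(-5) = (5031/35)*(-5) = -5031/7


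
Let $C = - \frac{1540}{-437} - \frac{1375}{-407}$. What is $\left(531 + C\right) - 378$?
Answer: $\frac{2585462}{16169} \approx 159.9$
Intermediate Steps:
$C = \frac{111605}{16169}$ ($C = \left(-1540\right) \left(- \frac{1}{437}\right) - - \frac{125}{37} = \frac{1540}{437} + \frac{125}{37} = \frac{111605}{16169} \approx 6.9024$)
$\left(531 + C\right) - 378 = \left(531 + \frac{111605}{16169}\right) - 378 = \frac{8697344}{16169} - 378 = \frac{2585462}{16169}$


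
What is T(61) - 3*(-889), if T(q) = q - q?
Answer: 2667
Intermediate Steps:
T(q) = 0
T(61) - 3*(-889) = 0 - 3*(-889) = 0 - 1*(-2667) = 0 + 2667 = 2667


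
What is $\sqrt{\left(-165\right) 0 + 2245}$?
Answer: $\sqrt{2245} \approx 47.381$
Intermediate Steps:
$\sqrt{\left(-165\right) 0 + 2245} = \sqrt{0 + 2245} = \sqrt{2245}$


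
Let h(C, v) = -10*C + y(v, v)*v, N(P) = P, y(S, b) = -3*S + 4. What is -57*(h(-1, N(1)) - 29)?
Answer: 1026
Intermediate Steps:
y(S, b) = 4 - 3*S
h(C, v) = -10*C + v*(4 - 3*v) (h(C, v) = -10*C + (4 - 3*v)*v = -10*C + v*(4 - 3*v))
-57*(h(-1, N(1)) - 29) = -57*((-10*(-1) - 1*1*(-4 + 3*1)) - 29) = -57*((10 - 1*1*(-4 + 3)) - 29) = -57*((10 - 1*1*(-1)) - 29) = -57*((10 + 1) - 29) = -57*(11 - 29) = -57*(-18) = 1026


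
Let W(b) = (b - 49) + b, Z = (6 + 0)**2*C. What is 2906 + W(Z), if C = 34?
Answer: 5305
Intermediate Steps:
Z = 1224 (Z = (6 + 0)**2*34 = 6**2*34 = 36*34 = 1224)
W(b) = -49 + 2*b (W(b) = (-49 + b) + b = -49 + 2*b)
2906 + W(Z) = 2906 + (-49 + 2*1224) = 2906 + (-49 + 2448) = 2906 + 2399 = 5305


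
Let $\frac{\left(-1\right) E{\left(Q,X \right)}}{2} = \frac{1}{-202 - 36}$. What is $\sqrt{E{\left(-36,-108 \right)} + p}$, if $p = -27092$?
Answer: $\frac{i \sqrt{383649693}}{119} \approx 164.6 i$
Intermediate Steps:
$E{\left(Q,X \right)} = \frac{1}{119}$ ($E{\left(Q,X \right)} = - \frac{2}{-202 - 36} = - \frac{2}{-238} = \left(-2\right) \left(- \frac{1}{238}\right) = \frac{1}{119}$)
$\sqrt{E{\left(-36,-108 \right)} + p} = \sqrt{\frac{1}{119} - 27092} = \sqrt{- \frac{3223947}{119}} = \frac{i \sqrt{383649693}}{119}$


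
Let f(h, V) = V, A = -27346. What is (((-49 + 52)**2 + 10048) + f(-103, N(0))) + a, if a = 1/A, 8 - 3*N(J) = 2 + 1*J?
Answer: 275073413/27346 ≈ 10059.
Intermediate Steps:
N(J) = 2 - J/3 (N(J) = 8/3 - (2 + 1*J)/3 = 8/3 - (2 + J)/3 = 8/3 + (-2/3 - J/3) = 2 - J/3)
a = -1/27346 (a = 1/(-27346) = -1/27346 ≈ -3.6568e-5)
(((-49 + 52)**2 + 10048) + f(-103, N(0))) + a = (((-49 + 52)**2 + 10048) + (2 - 1/3*0)) - 1/27346 = ((3**2 + 10048) + (2 + 0)) - 1/27346 = ((9 + 10048) + 2) - 1/27346 = (10057 + 2) - 1/27346 = 10059 - 1/27346 = 275073413/27346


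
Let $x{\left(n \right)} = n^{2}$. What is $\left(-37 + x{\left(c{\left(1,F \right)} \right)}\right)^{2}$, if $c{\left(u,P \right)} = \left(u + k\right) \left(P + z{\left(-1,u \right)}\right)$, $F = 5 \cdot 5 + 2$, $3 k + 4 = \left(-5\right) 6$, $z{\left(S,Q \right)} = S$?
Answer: $\frac{421594385809}{81} \approx 5.2049 \cdot 10^{9}$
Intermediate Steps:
$k = - \frac{34}{3}$ ($k = - \frac{4}{3} + \frac{\left(-5\right) 6}{3} = - \frac{4}{3} + \frac{1}{3} \left(-30\right) = - \frac{4}{3} - 10 = - \frac{34}{3} \approx -11.333$)
$F = 27$ ($F = 25 + 2 = 27$)
$c{\left(u,P \right)} = \left(-1 + P\right) \left(- \frac{34}{3} + u\right)$ ($c{\left(u,P \right)} = \left(u - \frac{34}{3}\right) \left(P - 1\right) = \left(- \frac{34}{3} + u\right) \left(-1 + P\right) = \left(-1 + P\right) \left(- \frac{34}{3} + u\right)$)
$\left(-37 + x{\left(c{\left(1,F \right)} \right)}\right)^{2} = \left(-37 + \left(\frac{34}{3} - 1 - 306 + 27 \cdot 1\right)^{2}\right)^{2} = \left(-37 + \left(\frac{34}{3} - 1 - 306 + 27\right)^{2}\right)^{2} = \left(-37 + \left(- \frac{806}{3}\right)^{2}\right)^{2} = \left(-37 + \frac{649636}{9}\right)^{2} = \left(\frac{649303}{9}\right)^{2} = \frac{421594385809}{81}$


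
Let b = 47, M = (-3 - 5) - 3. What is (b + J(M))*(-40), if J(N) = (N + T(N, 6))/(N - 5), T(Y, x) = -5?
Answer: -1920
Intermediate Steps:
M = -11 (M = -8 - 3 = -11)
J(N) = 1 (J(N) = (N - 5)/(N - 5) = (-5 + N)/(-5 + N) = 1)
(b + J(M))*(-40) = (47 + 1)*(-40) = 48*(-40) = -1920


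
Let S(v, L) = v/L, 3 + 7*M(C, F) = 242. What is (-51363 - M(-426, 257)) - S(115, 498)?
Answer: -179171245/3486 ≈ -51397.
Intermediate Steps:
M(C, F) = 239/7 (M(C, F) = -3/7 + (⅐)*242 = -3/7 + 242/7 = 239/7)
(-51363 - M(-426, 257)) - S(115, 498) = (-51363 - 1*239/7) - 115/498 = (-51363 - 239/7) - 115/498 = -359780/7 - 1*115/498 = -359780/7 - 115/498 = -179171245/3486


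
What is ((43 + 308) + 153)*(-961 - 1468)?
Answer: -1224216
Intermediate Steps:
((43 + 308) + 153)*(-961 - 1468) = (351 + 153)*(-2429) = 504*(-2429) = -1224216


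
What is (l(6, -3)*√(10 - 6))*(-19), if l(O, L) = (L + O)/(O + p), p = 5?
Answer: -114/11 ≈ -10.364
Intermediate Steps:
l(O, L) = (L + O)/(5 + O) (l(O, L) = (L + O)/(O + 5) = (L + O)/(5 + O))
(l(6, -3)*√(10 - 6))*(-19) = (((-3 + 6)/(5 + 6))*√(10 - 6))*(-19) = ((3/11)*√4)*(-19) = (((1/11)*3)*2)*(-19) = ((3/11)*2)*(-19) = (6/11)*(-19) = -114/11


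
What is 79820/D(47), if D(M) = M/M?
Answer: 79820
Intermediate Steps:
D(M) = 1
79820/D(47) = 79820/1 = 79820*1 = 79820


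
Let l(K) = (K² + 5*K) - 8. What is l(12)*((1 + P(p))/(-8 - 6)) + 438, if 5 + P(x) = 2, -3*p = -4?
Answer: 466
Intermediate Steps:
l(K) = -8 + K² + 5*K
p = 4/3 (p = -⅓*(-4) = 4/3 ≈ 1.3333)
P(x) = -3 (P(x) = -5 + 2 = -3)
l(12)*((1 + P(p))/(-8 - 6)) + 438 = (-8 + 12² + 5*12)*((1 - 3)/(-8 - 6)) + 438 = (-8 + 144 + 60)*(-2/(-14)) + 438 = 196*(-2*(-1/14)) + 438 = 196*(⅐) + 438 = 28 + 438 = 466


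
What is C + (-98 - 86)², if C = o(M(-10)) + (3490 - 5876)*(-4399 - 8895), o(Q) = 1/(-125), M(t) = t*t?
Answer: 3969167499/125 ≈ 3.1753e+7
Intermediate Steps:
M(t) = t²
o(Q) = -1/125
C = 3964935499/125 (C = -1/125 + (3490 - 5876)*(-4399 - 8895) = -1/125 - 2386*(-13294) = -1/125 + 31719484 = 3964935499/125 ≈ 3.1719e+7)
C + (-98 - 86)² = 3964935499/125 + (-98 - 86)² = 3964935499/125 + (-184)² = 3964935499/125 + 33856 = 3969167499/125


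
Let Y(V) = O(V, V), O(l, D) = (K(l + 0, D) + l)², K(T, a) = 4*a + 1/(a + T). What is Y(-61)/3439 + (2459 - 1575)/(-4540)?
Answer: 1560275298539/58096196260 ≈ 26.857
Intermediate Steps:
K(T, a) = 1/(T + a) + 4*a (K(T, a) = 4*a + 1/(T + a) = 1/(T + a) + 4*a)
O(l, D) = (l + (1 + 4*D² + 4*D*l)/(D + l))² (O(l, D) = ((1 + 4*D² + 4*(l + 0)*D)/((l + 0) + D) + l)² = ((1 + 4*D² + 4*l*D)/(l + D) + l)² = ((1 + 4*D² + 4*D*l)/(D + l) + l)² = (l + (1 + 4*D² + 4*D*l)/(D + l))²)
Y(V) = (1 + 10*V²)²/(4*V²) (Y(V) = (1 + V² + 4*V² + 5*V*V)²/(V + V)² = (1 + V² + 4*V² + 5*V²)²/(2*V)² = (1/(4*V²))*(1 + 10*V²)² = (1 + 10*V²)²/(4*V²))
Y(-61)/3439 + (2459 - 1575)/(-4540) = ((¼)*(1 + 10*(-61)²)²/(-61)²)/3439 + (2459 - 1575)/(-4540) = ((¼)*(1/3721)*(1 + 10*3721)²)*(1/3439) + 884*(-1/4540) = ((¼)*(1/3721)*(1 + 37210)²)*(1/3439) - 221/1135 = ((¼)*(1/3721)*37211²)*(1/3439) - 221/1135 = ((¼)*(1/3721)*1384658521)*(1/3439) - 221/1135 = (1384658521/14884)*(1/3439) - 221/1135 = 1384658521/51186076 - 221/1135 = 1560275298539/58096196260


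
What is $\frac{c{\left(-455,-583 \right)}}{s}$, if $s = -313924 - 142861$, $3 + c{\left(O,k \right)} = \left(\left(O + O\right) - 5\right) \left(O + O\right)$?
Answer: $- \frac{832647}{456785} \approx -1.8228$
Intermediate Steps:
$c{\left(O,k \right)} = -3 + 2 O \left(-5 + 2 O\right)$ ($c{\left(O,k \right)} = -3 + \left(\left(O + O\right) - 5\right) \left(O + O\right) = -3 + \left(2 O - 5\right) 2 O = -3 + \left(-5 + 2 O\right) 2 O = -3 + 2 O \left(-5 + 2 O\right)$)
$s = -456785$ ($s = -313924 - 142861 = -456785$)
$\frac{c{\left(-455,-583 \right)}}{s} = \frac{-3 - -4550 + 4 \left(-455\right)^{2}}{-456785} = \left(-3 + 4550 + 4 \cdot 207025\right) \left(- \frac{1}{456785}\right) = \left(-3 + 4550 + 828100\right) \left(- \frac{1}{456785}\right) = 832647 \left(- \frac{1}{456785}\right) = - \frac{832647}{456785}$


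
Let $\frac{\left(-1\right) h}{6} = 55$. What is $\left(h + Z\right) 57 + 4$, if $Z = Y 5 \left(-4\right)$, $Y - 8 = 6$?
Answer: $-34766$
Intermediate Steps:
$h = -330$ ($h = \left(-6\right) 55 = -330$)
$Y = 14$ ($Y = 8 + 6 = 14$)
$Z = -280$ ($Z = 14 \cdot 5 \left(-4\right) = 70 \left(-4\right) = -280$)
$\left(h + Z\right) 57 + 4 = \left(-330 - 280\right) 57 + 4 = \left(-610\right) 57 + 4 = -34770 + 4 = -34766$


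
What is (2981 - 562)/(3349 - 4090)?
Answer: -2419/741 ≈ -3.2645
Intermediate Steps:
(2981 - 562)/(3349 - 4090) = 2419/(-741) = 2419*(-1/741) = -2419/741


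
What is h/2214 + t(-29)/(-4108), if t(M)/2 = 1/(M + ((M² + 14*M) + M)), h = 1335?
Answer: 86147143/142869051 ≈ 0.60298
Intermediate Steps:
t(M) = 2/(M² + 16*M) (t(M) = 2/(M + ((M² + 14*M) + M)) = 2/(M + (M² + 15*M)) = 2/(M² + 16*M))
h/2214 + t(-29)/(-4108) = 1335/2214 + (2/(-29*(16 - 29)))/(-4108) = 1335*(1/2214) + (2*(-1/29)/(-13))*(-1/4108) = 445/738 + (2*(-1/29)*(-1/13))*(-1/4108) = 445/738 + (2/377)*(-1/4108) = 445/738 - 1/774358 = 86147143/142869051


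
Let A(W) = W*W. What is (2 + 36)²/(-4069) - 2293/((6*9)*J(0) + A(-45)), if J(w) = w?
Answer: -12254317/8239725 ≈ -1.4872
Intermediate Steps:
A(W) = W²
(2 + 36)²/(-4069) - 2293/((6*9)*J(0) + A(-45)) = (2 + 36)²/(-4069) - 2293/((6*9)*0 + (-45)²) = 38²*(-1/4069) - 2293/(54*0 + 2025) = 1444*(-1/4069) - 2293/(0 + 2025) = -1444/4069 - 2293/2025 = -12254317/8239725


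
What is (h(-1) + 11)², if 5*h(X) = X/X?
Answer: 3136/25 ≈ 125.44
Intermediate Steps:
h(X) = ⅕ (h(X) = (X/X)/5 = (⅕)*1 = ⅕)
(h(-1) + 11)² = (⅕ + 11)² = (56/5)² = 3136/25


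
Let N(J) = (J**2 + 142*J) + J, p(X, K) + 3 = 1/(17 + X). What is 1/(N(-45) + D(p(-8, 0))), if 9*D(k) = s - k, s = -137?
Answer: -81/358417 ≈ -0.00022599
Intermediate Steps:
p(X, K) = -3 + 1/(17 + X)
N(J) = J**2 + 143*J
D(k) = -137/9 - k/9 (D(k) = (-137 - k)/9 = -137/9 - k/9)
1/(N(-45) + D(p(-8, 0))) = 1/(-45*(143 - 45) + (-137/9 - (-50 - 3*(-8))/(9*(17 - 8)))) = 1/(-45*98 + (-137/9 - (-50 + 24)/(9*9))) = 1/(-4410 + (-137/9 - (-26)/81)) = 1/(-4410 + (-137/9 - 1/9*(-26/9))) = 1/(-4410 + (-137/9 + 26/81)) = 1/(-4410 - 1207/81) = 1/(-358417/81) = -81/358417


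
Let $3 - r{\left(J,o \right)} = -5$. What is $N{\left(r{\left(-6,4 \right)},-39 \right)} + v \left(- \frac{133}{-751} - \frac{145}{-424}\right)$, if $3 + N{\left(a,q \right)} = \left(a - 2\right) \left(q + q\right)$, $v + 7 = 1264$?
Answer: $\frac{57788055}{318424} \approx 181.48$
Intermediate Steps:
$v = 1257$ ($v = -7 + 1264 = 1257$)
$r{\left(J,o \right)} = 8$ ($r{\left(J,o \right)} = 3 - -5 = 3 + 5 = 8$)
$N{\left(a,q \right)} = -3 + 2 q \left(-2 + a\right)$ ($N{\left(a,q \right)} = -3 + \left(a - 2\right) \left(q + q\right) = -3 + \left(-2 + a\right) 2 q = -3 + 2 q \left(-2 + a\right)$)
$N{\left(r{\left(-6,4 \right)},-39 \right)} + v \left(- \frac{133}{-751} - \frac{145}{-424}\right) = \left(-3 - -156 + 2 \cdot 8 \left(-39\right)\right) + 1257 \left(- \frac{133}{-751} - \frac{145}{-424}\right) = \left(-3 + 156 - 624\right) + 1257 \left(\left(-133\right) \left(- \frac{1}{751}\right) - - \frac{145}{424}\right) = -471 + 1257 \left(\frac{133}{751} + \frac{145}{424}\right) = -471 + 1257 \cdot \frac{165287}{318424} = -471 + \frac{207765759}{318424} = \frac{57788055}{318424}$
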